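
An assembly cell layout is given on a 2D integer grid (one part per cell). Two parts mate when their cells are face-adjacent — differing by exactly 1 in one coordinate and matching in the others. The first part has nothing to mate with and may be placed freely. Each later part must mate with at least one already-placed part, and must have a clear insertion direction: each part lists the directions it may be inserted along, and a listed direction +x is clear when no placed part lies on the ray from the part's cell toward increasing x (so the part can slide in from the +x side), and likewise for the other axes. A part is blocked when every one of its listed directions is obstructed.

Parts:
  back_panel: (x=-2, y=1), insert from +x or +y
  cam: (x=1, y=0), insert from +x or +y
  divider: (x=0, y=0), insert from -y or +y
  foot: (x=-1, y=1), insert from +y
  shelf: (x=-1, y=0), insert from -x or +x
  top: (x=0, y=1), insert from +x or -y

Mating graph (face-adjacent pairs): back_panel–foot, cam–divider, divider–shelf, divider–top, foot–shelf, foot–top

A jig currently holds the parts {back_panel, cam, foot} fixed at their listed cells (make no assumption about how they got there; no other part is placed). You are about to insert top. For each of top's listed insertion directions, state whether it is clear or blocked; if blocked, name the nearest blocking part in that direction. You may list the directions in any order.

+x: clear; -y: clear

+x: ray from top(0, 1) has no placed part ⇒ clear
-y: ray from top(0, 1) has no placed part ⇒ clear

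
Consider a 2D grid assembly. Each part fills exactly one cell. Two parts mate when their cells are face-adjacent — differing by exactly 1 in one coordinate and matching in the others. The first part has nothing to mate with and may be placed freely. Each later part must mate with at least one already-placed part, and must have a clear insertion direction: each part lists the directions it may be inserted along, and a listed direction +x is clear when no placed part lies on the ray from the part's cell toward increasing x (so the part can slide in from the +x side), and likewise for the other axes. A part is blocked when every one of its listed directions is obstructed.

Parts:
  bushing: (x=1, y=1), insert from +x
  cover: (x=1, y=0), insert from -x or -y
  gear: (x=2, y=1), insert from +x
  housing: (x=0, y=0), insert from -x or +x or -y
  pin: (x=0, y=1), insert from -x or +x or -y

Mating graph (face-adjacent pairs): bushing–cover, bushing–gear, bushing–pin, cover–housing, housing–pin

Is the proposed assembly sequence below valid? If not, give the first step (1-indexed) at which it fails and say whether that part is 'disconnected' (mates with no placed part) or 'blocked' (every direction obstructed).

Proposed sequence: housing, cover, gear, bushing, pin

1. housing@(0, 0) [-x clear] — {housing}
2. cover@(1, 0) [-y clear] — {cover, housing}
3. gear@(2, 1) — no placed neighbour ⇒ disconnected

Invalid at step 3 (disconnected)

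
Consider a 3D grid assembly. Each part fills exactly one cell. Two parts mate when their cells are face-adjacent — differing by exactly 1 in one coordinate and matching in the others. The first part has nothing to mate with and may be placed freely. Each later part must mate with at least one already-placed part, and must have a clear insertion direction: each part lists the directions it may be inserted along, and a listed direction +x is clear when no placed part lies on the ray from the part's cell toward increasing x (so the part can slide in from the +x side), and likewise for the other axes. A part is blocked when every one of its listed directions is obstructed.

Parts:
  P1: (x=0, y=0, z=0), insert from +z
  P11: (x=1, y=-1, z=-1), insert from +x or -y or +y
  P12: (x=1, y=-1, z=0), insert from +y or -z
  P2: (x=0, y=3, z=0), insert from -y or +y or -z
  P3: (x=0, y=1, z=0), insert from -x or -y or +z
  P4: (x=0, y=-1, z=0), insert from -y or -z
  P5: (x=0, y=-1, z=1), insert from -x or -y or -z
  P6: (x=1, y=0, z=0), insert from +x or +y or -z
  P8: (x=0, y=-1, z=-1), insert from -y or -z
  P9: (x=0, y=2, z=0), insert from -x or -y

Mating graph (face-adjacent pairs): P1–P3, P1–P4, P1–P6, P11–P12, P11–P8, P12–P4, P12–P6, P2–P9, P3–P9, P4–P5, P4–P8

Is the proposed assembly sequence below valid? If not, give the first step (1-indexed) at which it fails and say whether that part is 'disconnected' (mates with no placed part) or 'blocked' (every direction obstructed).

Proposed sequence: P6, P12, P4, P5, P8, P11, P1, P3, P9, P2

Valid

1. P6@(1, 0, 0) [+x clear] — {P6}
2. P12@(1, -1, 0) [-z clear] — {P12, P6}
3. P4@(0, -1, 0) [-y clear] — {P12, P4, P6}
4. P5@(0, -1, 1) [-x clear] — {P12, P4, P5, P6}
5. P8@(0, -1, -1) [-y clear] — {P12, P4, P5, P6, P8}
6. P11@(1, -1, -1) [+x clear] — {P11, P12, P4, P5, P6, P8}
7. P1@(0, 0, 0) [+z clear] — {P1, P11, P12, P4, P5, P6, P8}
8. P3@(0, 1, 0) [-x clear] — {P1, P11, P12, P3, P4, P5, P6, P8}
9. P9@(0, 2, 0) [-x clear] — {P1, P11, P12, P3, P4, P5, P6, P8, P9}
10. P2@(0, 3, 0) [+y clear] — {P1, P11, P12, P2, P3, P4, P5, P6, P8, P9}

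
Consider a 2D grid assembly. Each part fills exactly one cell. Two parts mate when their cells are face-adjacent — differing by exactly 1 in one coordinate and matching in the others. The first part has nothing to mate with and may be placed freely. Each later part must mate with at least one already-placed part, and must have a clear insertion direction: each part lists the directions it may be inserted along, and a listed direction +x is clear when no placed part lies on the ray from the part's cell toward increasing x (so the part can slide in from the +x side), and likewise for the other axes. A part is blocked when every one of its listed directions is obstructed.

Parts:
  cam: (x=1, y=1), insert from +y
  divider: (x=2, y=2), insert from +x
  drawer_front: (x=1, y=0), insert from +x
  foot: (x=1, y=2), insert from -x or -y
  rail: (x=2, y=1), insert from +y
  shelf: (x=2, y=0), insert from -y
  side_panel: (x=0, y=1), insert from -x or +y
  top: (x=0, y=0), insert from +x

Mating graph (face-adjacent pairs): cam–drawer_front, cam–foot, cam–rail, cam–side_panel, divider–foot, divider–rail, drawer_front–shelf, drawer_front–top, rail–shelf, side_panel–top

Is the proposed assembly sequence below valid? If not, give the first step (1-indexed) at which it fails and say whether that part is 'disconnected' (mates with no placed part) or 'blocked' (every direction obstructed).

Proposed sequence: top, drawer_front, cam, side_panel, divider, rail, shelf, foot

1. top@(0, 0) [+x clear] — {top}
2. drawer_front@(1, 0) [+x clear] — {drawer_front, top}
3. cam@(1, 1) [+y clear] — {cam, drawer_front, top}
4. side_panel@(0, 1) [-x clear] — {cam, drawer_front, side_panel, top}
5. divider@(2, 2) — no placed neighbour ⇒ disconnected

Invalid at step 5 (disconnected)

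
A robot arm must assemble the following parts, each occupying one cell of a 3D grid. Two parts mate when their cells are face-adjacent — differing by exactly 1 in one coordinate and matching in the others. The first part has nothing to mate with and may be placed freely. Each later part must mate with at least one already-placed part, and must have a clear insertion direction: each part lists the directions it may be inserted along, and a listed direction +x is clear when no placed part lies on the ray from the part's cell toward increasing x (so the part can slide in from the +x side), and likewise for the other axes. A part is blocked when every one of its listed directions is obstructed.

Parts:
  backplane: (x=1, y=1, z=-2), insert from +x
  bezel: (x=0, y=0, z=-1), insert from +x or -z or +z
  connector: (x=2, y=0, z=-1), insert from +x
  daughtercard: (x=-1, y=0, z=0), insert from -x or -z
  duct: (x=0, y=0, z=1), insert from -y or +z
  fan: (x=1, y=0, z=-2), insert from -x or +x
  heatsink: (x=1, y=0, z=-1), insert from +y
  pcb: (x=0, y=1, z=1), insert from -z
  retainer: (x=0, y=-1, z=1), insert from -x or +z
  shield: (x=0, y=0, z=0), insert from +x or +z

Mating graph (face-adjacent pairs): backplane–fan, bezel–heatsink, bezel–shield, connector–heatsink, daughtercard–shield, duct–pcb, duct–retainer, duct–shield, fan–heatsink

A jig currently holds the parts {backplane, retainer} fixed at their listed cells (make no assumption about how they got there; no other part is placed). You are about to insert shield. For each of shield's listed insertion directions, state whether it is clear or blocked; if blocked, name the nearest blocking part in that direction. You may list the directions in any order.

+x: ray from shield(0, 0, 0) has no placed part ⇒ clear
+z: ray from shield(0, 0, 0) has no placed part ⇒ clear

+x: clear; +z: clear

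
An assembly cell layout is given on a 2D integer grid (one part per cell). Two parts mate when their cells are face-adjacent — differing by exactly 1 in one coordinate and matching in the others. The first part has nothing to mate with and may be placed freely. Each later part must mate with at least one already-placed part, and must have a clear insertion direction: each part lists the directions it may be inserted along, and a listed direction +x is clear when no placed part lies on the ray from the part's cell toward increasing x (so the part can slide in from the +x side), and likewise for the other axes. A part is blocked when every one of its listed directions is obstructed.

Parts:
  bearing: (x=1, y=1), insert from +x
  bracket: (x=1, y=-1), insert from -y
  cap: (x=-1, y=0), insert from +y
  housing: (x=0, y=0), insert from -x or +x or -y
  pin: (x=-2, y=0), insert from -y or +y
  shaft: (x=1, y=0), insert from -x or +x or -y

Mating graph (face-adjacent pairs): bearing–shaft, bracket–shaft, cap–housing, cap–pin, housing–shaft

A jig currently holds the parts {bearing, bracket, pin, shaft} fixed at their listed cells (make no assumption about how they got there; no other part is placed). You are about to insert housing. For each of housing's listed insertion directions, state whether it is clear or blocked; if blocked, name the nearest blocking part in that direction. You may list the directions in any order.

+x: blocked by shaft; -x: blocked by pin; -y: clear

-x: nearest on ray is pin@(-2, 0) ⇒ blocked
+x: nearest on ray is shaft@(1, 0) ⇒ blocked
-y: ray from housing(0, 0) has no placed part ⇒ clear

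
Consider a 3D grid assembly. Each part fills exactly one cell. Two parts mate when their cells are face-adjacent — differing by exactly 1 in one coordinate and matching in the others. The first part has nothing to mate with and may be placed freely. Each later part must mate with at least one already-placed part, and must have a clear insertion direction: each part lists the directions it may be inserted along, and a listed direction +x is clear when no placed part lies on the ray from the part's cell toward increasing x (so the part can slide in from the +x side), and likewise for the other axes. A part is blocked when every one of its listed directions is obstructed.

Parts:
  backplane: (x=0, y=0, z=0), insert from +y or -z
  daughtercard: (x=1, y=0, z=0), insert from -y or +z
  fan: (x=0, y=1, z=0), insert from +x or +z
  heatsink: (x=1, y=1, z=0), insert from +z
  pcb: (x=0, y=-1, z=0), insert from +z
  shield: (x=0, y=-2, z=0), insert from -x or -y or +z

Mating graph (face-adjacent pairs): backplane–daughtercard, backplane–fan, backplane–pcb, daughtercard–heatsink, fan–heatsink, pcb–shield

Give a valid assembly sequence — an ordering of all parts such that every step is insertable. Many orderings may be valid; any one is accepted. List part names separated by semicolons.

1. daughtercard@(1, 0, 0) [-y clear] — {daughtercard}
2. heatsink@(1, 1, 0) [+z clear] — {daughtercard, heatsink}
3. backplane@(0, 0, 0) [+y clear] — {backplane, daughtercard, heatsink}
4. pcb@(0, -1, 0) [+z clear] — {backplane, daughtercard, heatsink, pcb}
5. shield@(0, -2, 0) [-x clear] — {backplane, daughtercard, heatsink, pcb, shield}
6. fan@(0, 1, 0) [+z clear] — {backplane, daughtercard, fan, heatsink, pcb, shield}

daughtercard; heatsink; backplane; pcb; shield; fan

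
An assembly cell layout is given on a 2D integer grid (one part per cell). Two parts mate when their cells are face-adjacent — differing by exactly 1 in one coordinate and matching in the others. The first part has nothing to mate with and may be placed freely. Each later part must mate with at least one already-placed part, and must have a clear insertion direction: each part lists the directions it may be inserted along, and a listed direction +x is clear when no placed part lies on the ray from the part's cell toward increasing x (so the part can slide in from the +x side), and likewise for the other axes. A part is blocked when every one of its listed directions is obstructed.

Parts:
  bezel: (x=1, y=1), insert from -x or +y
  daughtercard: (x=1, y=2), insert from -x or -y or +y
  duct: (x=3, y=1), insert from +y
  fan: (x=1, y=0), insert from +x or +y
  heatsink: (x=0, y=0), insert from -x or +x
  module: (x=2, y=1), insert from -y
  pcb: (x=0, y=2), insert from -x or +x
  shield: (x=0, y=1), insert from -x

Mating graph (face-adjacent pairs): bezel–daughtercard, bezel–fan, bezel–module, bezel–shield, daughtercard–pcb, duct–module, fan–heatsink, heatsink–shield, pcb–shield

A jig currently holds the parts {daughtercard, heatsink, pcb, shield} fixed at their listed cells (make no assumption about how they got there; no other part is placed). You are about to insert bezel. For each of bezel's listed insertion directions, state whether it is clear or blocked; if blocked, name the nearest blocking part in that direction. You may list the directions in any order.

-x: nearest on ray is shield@(0, 1) ⇒ blocked
+y: nearest on ray is daughtercard@(1, 2) ⇒ blocked

+y: blocked by daughtercard; -x: blocked by shield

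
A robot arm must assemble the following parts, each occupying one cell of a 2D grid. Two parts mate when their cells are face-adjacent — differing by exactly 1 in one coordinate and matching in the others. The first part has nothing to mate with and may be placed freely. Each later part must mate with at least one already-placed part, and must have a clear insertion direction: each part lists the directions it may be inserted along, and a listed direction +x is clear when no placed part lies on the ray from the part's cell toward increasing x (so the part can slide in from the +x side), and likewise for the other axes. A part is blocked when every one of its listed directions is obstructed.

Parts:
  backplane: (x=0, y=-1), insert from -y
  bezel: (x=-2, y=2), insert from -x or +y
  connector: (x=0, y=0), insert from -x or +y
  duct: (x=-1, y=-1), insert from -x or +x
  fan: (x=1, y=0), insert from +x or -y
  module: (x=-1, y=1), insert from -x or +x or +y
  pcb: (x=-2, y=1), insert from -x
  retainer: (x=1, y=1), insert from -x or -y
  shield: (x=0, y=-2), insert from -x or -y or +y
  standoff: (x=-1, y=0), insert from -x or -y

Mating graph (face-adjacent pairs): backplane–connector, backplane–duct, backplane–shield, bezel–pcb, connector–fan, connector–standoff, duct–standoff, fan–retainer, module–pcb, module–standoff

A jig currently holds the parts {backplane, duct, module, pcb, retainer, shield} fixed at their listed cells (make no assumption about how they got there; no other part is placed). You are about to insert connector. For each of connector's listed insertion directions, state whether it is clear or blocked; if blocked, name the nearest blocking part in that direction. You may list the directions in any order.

+y: clear; -x: clear

-x: ray from connector(0, 0) has no placed part ⇒ clear
+y: ray from connector(0, 0) has no placed part ⇒ clear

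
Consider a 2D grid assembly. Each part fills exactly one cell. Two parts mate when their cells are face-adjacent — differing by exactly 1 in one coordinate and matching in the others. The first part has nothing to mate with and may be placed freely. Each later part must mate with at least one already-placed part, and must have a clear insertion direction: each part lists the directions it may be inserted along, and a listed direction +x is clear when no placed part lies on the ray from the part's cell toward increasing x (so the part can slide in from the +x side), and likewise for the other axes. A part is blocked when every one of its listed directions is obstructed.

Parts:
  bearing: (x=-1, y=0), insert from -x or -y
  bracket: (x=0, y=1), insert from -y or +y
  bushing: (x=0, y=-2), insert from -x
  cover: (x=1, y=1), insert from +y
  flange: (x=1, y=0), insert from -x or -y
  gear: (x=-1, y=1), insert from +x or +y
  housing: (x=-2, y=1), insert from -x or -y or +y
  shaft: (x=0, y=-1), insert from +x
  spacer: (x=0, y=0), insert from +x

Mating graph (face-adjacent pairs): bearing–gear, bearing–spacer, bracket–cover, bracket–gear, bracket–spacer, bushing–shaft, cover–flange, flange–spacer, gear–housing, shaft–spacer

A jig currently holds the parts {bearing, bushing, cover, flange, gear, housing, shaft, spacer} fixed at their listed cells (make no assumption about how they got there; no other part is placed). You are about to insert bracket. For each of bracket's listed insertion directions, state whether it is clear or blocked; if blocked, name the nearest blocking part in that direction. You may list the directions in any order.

+y: clear; -y: blocked by spacer

-y: nearest on ray is spacer@(0, 0) ⇒ blocked
+y: ray from bracket(0, 1) has no placed part ⇒ clear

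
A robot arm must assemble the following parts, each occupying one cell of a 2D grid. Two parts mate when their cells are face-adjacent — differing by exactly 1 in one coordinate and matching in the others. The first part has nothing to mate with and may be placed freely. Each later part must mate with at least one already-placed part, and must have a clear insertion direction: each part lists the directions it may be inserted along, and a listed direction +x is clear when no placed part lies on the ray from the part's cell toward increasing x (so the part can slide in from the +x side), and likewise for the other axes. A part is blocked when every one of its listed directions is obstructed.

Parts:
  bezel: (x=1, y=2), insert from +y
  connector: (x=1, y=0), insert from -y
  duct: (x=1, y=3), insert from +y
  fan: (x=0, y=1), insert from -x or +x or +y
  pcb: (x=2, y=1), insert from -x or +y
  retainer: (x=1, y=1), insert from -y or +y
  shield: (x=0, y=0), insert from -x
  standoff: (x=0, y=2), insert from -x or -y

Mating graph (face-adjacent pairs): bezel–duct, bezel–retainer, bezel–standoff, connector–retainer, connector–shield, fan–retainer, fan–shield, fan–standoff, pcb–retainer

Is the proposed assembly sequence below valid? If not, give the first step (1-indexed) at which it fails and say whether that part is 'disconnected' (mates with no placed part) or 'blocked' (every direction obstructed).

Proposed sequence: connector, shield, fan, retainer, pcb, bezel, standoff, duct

1. connector@(1, 0) [-y clear] — {connector}
2. shield@(0, 0) [-x clear] — {connector, shield}
3. fan@(0, 1) [-x clear] — {connector, fan, shield}
4. retainer@(1, 1) [+y clear] — {connector, fan, retainer, shield}
5. pcb@(2, 1) [+y clear] — {connector, fan, pcb, retainer, shield}
6. bezel@(1, 2) [+y clear] — {bezel, connector, fan, pcb, retainer, shield}
7. standoff@(0, 2) [-x clear] — {bezel, connector, fan, pcb, retainer, shield, standoff}
8. duct@(1, 3) [+y clear] — {bezel, connector, duct, fan, pcb, retainer, shield, standoff}

Valid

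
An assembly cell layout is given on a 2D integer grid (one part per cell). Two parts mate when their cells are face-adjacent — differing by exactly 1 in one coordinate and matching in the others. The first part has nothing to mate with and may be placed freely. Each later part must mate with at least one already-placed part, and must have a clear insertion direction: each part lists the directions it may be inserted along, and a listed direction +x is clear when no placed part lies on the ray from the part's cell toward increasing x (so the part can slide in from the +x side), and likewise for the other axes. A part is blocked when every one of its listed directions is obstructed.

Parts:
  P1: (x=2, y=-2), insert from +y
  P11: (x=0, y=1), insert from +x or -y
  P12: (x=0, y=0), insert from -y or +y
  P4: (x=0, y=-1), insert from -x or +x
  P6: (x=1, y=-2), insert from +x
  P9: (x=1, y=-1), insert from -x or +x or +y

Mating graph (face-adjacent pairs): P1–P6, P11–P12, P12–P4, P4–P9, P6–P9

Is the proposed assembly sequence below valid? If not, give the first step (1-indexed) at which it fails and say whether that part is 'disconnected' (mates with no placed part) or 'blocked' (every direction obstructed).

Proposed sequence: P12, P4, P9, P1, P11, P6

Invalid at step 4 (disconnected)

1. P12@(0, 0) [-y clear] — {P12}
2. P4@(0, -1) [-x clear] — {P12, P4}
3. P9@(1, -1) [+x clear] — {P12, P4, P9}
4. P1@(2, -2) — no placed neighbour ⇒ disconnected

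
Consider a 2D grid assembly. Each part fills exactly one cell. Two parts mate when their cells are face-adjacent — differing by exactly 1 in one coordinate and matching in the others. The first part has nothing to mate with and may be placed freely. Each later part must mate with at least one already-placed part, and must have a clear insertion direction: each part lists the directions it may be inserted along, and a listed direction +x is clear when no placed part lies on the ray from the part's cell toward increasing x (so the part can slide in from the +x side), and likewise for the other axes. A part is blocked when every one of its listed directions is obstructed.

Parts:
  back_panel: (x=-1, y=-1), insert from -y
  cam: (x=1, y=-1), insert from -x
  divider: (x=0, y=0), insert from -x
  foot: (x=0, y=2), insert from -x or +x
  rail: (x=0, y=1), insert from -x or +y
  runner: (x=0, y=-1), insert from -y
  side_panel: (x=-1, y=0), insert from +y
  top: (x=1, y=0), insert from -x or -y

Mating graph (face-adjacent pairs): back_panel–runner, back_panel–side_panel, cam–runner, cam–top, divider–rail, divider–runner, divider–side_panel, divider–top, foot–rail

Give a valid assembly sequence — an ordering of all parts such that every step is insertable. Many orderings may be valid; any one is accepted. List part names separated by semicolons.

1. foot@(0, 2) [-x clear] — {foot}
2. rail@(0, 1) [-x clear] — {foot, rail}
3. divider@(0, 0) [-x clear] — {divider, foot, rail}
4. side_panel@(-1, 0) [+y clear] — {divider, foot, rail, side_panel}
5. top@(1, 0) [-y clear] — {divider, foot, rail, side_panel, top}
6. cam@(1, -1) [-x clear] — {cam, divider, foot, rail, side_panel, top}
7. back_panel@(-1, -1) [-y clear] — {back_panel, cam, divider, foot, rail, side_panel, top}
8. runner@(0, -1) [-y clear] — {back_panel, cam, divider, foot, rail, runner, side_panel, top}

foot; rail; divider; side_panel; top; cam; back_panel; runner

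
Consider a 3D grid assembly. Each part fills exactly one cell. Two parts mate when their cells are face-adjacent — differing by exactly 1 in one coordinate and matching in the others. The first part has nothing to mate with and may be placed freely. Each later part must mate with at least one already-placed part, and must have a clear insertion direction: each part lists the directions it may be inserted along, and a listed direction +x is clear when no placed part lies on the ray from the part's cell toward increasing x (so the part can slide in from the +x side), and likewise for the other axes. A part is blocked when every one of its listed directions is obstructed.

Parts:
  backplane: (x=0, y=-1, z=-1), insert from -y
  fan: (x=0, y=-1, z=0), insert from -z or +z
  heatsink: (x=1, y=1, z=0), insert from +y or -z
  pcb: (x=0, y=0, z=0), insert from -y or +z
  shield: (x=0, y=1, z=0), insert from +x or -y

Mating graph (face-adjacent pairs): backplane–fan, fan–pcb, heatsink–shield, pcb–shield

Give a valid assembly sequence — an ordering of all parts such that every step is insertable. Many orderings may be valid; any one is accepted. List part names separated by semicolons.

1. pcb@(0, 0, 0) [-y clear] — {pcb}
2. fan@(0, -1, 0) [-z clear] — {fan, pcb}
3. shield@(0, 1, 0) [+x clear] — {fan, pcb, shield}
4. heatsink@(1, 1, 0) [+y clear] — {fan, heatsink, pcb, shield}
5. backplane@(0, -1, -1) [-y clear] — {backplane, fan, heatsink, pcb, shield}

pcb; fan; shield; heatsink; backplane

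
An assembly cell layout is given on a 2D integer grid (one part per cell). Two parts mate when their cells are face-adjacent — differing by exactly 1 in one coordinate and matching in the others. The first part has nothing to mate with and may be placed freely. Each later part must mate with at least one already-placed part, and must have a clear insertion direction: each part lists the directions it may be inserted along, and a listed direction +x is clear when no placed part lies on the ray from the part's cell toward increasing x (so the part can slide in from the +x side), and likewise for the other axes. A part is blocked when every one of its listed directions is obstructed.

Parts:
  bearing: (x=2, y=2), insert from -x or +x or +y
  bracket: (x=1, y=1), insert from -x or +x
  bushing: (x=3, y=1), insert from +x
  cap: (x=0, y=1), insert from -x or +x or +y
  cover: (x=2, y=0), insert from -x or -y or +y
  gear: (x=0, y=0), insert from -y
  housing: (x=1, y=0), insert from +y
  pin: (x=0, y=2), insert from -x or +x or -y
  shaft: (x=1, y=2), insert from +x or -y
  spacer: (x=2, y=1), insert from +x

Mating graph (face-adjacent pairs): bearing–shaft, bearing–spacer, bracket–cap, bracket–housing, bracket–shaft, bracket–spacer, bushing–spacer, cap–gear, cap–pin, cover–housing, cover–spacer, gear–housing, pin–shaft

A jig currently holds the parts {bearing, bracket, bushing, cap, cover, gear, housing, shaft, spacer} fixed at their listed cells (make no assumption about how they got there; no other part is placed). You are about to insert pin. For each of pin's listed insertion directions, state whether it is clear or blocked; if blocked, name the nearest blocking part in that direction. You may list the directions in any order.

+x: blocked by shaft; -x: clear; -y: blocked by cap

-x: ray from pin(0, 2) has no placed part ⇒ clear
+x: nearest on ray is shaft@(1, 2) ⇒ blocked
-y: nearest on ray is cap@(0, 1) ⇒ blocked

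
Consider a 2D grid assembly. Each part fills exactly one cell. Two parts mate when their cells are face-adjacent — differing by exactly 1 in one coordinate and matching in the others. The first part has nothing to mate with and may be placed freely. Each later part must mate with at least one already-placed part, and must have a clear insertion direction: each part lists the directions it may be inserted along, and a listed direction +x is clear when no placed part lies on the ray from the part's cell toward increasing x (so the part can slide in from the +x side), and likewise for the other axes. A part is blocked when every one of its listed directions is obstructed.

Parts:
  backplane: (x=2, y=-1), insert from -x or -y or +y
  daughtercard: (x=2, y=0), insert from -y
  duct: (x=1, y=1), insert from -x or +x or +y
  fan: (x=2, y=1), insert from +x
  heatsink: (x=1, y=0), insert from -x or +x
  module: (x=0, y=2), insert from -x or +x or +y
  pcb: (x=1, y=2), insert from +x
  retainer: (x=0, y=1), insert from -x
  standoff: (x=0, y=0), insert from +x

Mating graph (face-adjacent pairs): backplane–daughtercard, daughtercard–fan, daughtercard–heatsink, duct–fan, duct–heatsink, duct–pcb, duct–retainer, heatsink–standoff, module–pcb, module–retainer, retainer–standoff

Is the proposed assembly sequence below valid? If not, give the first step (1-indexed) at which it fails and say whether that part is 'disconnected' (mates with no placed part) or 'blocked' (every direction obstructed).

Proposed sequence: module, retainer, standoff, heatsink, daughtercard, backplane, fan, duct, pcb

Valid

1. module@(0, 2) [-x clear] — {module}
2. retainer@(0, 1) [-x clear] — {module, retainer}
3. standoff@(0, 0) [+x clear] — {module, retainer, standoff}
4. heatsink@(1, 0) [+x clear] — {heatsink, module, retainer, standoff}
5. daughtercard@(2, 0) [-y clear] — {daughtercard, heatsink, module, retainer, standoff}
6. backplane@(2, -1) [-x clear] — {backplane, daughtercard, heatsink, module, retainer, standoff}
7. fan@(2, 1) [+x clear] — {backplane, daughtercard, fan, heatsink, module, retainer, standoff}
8. duct@(1, 1) [+y clear] — {backplane, daughtercard, duct, fan, heatsink, module, retainer, standoff}
9. pcb@(1, 2) [+x clear] — {backplane, daughtercard, duct, fan, heatsink, module, pcb, retainer, standoff}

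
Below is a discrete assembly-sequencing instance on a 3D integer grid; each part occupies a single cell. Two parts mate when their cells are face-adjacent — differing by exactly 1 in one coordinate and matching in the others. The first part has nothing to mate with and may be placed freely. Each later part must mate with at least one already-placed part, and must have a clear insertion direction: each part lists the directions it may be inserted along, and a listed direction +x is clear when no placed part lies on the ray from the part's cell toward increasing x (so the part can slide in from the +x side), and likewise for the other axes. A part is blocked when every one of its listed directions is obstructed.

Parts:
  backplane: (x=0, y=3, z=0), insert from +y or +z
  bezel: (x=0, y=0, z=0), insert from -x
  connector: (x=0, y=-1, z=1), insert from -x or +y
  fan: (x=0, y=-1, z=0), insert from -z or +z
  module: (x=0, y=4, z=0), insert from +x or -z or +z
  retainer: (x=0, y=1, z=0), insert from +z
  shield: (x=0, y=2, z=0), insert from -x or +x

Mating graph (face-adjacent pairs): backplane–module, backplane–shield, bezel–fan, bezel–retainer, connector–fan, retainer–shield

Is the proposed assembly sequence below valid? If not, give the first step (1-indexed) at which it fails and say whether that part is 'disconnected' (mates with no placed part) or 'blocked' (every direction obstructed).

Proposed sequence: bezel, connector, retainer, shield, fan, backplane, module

Invalid at step 2 (disconnected)

1. bezel@(0, 0, 0) [-x clear] — {bezel}
2. connector@(0, -1, 1) — no placed neighbour ⇒ disconnected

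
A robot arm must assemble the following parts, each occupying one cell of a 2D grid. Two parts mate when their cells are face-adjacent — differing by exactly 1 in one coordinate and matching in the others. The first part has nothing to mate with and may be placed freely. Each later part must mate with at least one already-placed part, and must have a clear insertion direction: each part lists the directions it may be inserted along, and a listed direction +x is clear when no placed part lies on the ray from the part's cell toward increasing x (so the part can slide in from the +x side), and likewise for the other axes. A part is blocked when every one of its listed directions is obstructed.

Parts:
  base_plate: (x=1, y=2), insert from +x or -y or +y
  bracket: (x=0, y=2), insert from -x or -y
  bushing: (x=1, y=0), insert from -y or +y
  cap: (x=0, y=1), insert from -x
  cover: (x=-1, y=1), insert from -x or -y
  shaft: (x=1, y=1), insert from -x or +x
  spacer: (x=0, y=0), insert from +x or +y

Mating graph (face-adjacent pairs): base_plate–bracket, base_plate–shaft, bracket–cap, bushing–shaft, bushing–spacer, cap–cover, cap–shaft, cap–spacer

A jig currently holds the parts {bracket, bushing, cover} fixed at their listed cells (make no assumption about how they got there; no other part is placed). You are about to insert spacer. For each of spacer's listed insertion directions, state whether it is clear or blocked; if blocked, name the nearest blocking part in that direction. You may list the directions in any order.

+x: blocked by bushing; +y: blocked by bracket

+x: nearest on ray is bushing@(1, 0) ⇒ blocked
+y: nearest on ray is bracket@(0, 2) ⇒ blocked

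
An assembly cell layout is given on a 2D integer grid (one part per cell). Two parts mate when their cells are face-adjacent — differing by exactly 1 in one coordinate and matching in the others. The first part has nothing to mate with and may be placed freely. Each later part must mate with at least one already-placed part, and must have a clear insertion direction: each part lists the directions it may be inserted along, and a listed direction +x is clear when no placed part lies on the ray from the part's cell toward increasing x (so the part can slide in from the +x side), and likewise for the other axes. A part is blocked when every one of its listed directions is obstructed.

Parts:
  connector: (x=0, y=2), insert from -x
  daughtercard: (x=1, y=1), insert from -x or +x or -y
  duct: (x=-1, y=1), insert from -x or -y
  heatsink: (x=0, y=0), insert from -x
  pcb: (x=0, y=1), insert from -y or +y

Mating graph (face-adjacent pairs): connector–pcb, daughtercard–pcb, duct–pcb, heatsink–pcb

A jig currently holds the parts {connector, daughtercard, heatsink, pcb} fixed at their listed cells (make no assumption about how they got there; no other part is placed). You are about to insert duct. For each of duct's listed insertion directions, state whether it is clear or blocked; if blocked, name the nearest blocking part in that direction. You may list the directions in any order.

-x: clear; -y: clear

-x: ray from duct(-1, 1) has no placed part ⇒ clear
-y: ray from duct(-1, 1) has no placed part ⇒ clear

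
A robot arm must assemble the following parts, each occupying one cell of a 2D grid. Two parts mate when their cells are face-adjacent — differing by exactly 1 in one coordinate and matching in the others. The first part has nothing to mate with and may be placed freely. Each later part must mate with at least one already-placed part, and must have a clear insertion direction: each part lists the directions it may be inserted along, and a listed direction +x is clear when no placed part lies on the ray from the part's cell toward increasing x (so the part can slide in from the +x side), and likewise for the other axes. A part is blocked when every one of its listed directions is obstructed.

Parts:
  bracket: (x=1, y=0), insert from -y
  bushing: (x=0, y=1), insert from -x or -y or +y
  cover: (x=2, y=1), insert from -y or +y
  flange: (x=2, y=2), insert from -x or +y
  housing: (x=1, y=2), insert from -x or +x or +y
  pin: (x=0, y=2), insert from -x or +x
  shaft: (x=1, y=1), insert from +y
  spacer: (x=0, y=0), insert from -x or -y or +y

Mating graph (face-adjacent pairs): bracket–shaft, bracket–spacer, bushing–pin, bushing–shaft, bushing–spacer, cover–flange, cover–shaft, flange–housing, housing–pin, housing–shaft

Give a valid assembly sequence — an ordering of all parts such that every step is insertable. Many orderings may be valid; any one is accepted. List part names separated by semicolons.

1. cover@(2, 1) [-y clear] — {cover}
2. flange@(2, 2) [-x clear] — {cover, flange}
3. shaft@(1, 1) [+y clear] — {cover, flange, shaft}
4. bushing@(0, 1) [-x clear] — {bushing, cover, flange, shaft}
5. spacer@(0, 0) [-x clear] — {bushing, cover, flange, shaft, spacer}
6. bracket@(1, 0) [-y clear] — {bracket, bushing, cover, flange, shaft, spacer}
7. housing@(1, 2) [-x clear] — {bracket, bushing, cover, flange, housing, shaft, spacer}
8. pin@(0, 2) [-x clear] — {bracket, bushing, cover, flange, housing, pin, shaft, spacer}

cover; flange; shaft; bushing; spacer; bracket; housing; pin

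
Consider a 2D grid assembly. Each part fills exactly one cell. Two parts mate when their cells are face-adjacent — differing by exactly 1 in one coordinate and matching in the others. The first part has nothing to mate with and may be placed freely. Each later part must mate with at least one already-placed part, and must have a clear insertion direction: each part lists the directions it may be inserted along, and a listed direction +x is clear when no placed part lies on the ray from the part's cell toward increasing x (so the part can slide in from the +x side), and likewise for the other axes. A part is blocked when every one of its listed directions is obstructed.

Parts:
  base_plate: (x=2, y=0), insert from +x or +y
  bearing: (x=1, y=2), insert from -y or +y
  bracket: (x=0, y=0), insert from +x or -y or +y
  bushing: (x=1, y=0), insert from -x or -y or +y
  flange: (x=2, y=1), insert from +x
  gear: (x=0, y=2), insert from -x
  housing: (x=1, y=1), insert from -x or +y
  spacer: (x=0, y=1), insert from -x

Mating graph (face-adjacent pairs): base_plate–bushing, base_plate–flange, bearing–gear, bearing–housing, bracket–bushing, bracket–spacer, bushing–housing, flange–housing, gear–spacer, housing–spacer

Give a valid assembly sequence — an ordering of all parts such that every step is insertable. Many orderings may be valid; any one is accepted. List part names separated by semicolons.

1. spacer@(0, 1) [-x clear] — {spacer}
2. gear@(0, 2) [-x clear] — {gear, spacer}
3. bracket@(0, 0) [+x clear] — {bracket, gear, spacer}
4. bushing@(1, 0) [-y clear] — {bracket, bushing, gear, spacer}
5. base_plate@(2, 0) [+x clear] — {base_plate, bracket, bushing, gear, spacer}
6. flange@(2, 1) [+x clear] — {base_plate, bracket, bushing, flange, gear, spacer}
7. housing@(1, 1) [+y clear] — {base_plate, bracket, bushing, flange, gear, housing, spacer}
8. bearing@(1, 2) [+y clear] — {base_plate, bearing, bracket, bushing, flange, gear, housing, spacer}

spacer; gear; bracket; bushing; base_plate; flange; housing; bearing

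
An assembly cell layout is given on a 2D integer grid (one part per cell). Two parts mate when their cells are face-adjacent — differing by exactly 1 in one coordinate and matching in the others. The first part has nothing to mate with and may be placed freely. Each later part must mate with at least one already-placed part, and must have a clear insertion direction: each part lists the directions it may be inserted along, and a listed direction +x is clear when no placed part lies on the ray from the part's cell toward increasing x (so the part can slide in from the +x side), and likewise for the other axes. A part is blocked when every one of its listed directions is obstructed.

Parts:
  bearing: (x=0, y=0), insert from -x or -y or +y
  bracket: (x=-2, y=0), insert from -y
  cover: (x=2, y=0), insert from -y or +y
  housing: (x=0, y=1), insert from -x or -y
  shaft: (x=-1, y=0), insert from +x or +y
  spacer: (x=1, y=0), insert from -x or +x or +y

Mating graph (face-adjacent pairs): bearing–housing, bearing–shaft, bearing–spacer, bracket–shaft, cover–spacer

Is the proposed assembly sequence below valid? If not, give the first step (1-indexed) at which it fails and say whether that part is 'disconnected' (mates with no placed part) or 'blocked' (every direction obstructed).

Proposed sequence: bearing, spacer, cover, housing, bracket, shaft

1. bearing@(0, 0) [-x clear] — {bearing}
2. spacer@(1, 0) [+x clear] — {bearing, spacer}
3. cover@(2, 0) [-y clear] — {bearing, cover, spacer}
4. housing@(0, 1) [-x clear] — {bearing, cover, housing, spacer}
5. bracket@(-2, 0) — no placed neighbour ⇒ disconnected

Invalid at step 5 (disconnected)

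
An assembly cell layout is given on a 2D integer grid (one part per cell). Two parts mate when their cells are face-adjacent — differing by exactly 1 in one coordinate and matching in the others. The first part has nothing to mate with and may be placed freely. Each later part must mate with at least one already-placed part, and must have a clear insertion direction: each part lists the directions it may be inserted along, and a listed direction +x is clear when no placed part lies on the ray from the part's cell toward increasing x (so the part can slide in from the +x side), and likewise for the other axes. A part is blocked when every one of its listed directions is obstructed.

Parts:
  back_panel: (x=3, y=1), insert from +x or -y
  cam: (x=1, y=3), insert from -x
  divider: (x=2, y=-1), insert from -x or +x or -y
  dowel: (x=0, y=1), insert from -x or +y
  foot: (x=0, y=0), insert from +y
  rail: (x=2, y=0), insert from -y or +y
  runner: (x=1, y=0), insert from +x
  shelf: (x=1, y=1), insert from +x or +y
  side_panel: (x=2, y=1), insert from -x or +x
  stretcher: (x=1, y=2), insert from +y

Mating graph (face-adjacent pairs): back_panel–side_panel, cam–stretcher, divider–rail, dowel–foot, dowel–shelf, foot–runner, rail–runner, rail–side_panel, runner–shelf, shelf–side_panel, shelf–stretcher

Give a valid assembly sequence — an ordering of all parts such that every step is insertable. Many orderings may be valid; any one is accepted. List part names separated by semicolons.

runner; shelf; side_panel; back_panel; foot; dowel; stretcher; cam; rail; divider

1. runner@(1, 0) [+x clear] — {runner}
2. shelf@(1, 1) [+x clear] — {runner, shelf}
3. side_panel@(2, 1) [+x clear] — {runner, shelf, side_panel}
4. back_panel@(3, 1) [+x clear] — {back_panel, runner, shelf, side_panel}
5. foot@(0, 0) [+y clear] — {back_panel, foot, runner, shelf, side_panel}
6. dowel@(0, 1) [-x clear] — {back_panel, dowel, foot, runner, shelf, side_panel}
7. stretcher@(1, 2) [+y clear] — {back_panel, dowel, foot, runner, shelf, side_panel, stretcher}
8. cam@(1, 3) [-x clear] — {back_panel, cam, dowel, foot, runner, shelf, side_panel, stretcher}
9. rail@(2, 0) [-y clear] — {back_panel, cam, dowel, foot, rail, runner, shelf, side_panel, stretcher}
10. divider@(2, -1) [-x clear] — {back_panel, cam, divider, dowel, foot, rail, runner, shelf, side_panel, stretcher}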